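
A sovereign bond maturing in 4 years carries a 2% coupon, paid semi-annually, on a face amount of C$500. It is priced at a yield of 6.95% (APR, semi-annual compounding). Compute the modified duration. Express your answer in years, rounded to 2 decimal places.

3.72 years

Periodic yield y = 0.03475. First find Macaulay duration:
  t   CF        PV=CF/(1+0.03475)^t    t·PV
  1         5.00         4.8321         4.8321
  2         5.00         4.6698         9.3396
  3         5.00         4.5130        13.5389
  4         5.00         4.3614        17.4457
  5         5.00         4.2150        21.0748
  6         5.00         4.0734        24.4404
  7         5.00         3.9366        27.5562
  8       505.00       384.2447     3,073.9577
  Σ                    414.8460     3,192.1855
P = 414.8460; Macaulay duration = 3,192.1855 / 414.8460 = 7.69487 half-year periods = 3.84743 years.
Modified duration = D_Mac / (1 + y) = 3.84743 / 1.03475 = 3.71823 years.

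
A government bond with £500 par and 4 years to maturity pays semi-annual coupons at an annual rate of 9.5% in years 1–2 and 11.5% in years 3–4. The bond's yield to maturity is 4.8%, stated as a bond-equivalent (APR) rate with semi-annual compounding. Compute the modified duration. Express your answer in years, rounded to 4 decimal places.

3.3820 years

Periodic yield y = 0.024. First find Macaulay duration:
  t   CF        PV=CF/(1+0.024)^t    t·PV
  1        23.75        23.1934        23.1934
  2        23.75        22.6498        45.2995
  3        23.75        22.1189        66.3567
  4        23.75        21.6005        86.4020
  5        28.75        25.5351       127.6756
  6        28.75        24.9366       149.6199
  7        28.75        24.3522       170.4654
  8       528.75       437.3717     3,498.9740
  Σ                    601.7583     4,167.9865
P = 601.7583; Macaulay duration = 4,167.9865 / 601.7583 = 6.92635 half-year periods = 3.46317 years.
Modified duration = D_Mac / (1 + y) = 3.46317 / 1.024 = 3.38201 years.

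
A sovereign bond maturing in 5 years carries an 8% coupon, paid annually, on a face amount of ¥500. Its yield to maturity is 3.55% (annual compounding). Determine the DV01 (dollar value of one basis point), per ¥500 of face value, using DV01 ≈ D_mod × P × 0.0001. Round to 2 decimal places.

¥0.25

Periodic yield y = 0.0355.
  t   CF        PV=CF/(1+0.0355)^t    t·PV
  1        40.00        38.6287        38.6287
  2        40.00        37.3044        74.6088
  3        40.00        36.0255       108.0764
  4        40.00        34.7904       139.1617
  5       540.00       453.5689     2,267.8444
  Σ                    600.3178     2,628.3199
P = 600.3178; D_Mac = 4.37821 yrs; D_mod = 4.22812 yrs.
DV01 ≈ 4.22812 × 600.3178 × 0.0001 = 0.253821.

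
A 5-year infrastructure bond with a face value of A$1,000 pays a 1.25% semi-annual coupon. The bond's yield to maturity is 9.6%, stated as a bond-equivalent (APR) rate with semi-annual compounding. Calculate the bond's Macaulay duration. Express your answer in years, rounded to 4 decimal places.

Periodic yield y = 0.048. Discount each cash flow and weight by its period:
  t   CF        PV=CF/(1+0.048)^t    t·PV
  1         6.25         5.9637         5.9637
  2         6.25         5.6906        11.3812
  3         6.25         5.4300        16.2899
  4         6.25         5.1813        20.7250
  5         6.25         4.9439        24.7197
  6         6.25         4.7175        28.3050
  7         6.25         4.5014        31.5100
  8         6.25         4.2953        34.3621
  9         6.25         4.0985        36.8868
  10    1,006.25       629.6411     6,296.4110
  Σ                    674.4633     6,506.5545
Price P = Σ PV = 674.4633.
Macaulay duration = Σ(t·PV) / P = 6,506.5545 / 674.4633 = 9.64701 half-year periods.
In years: 9.64701 / 2 = 4.82351 years.

4.8235 years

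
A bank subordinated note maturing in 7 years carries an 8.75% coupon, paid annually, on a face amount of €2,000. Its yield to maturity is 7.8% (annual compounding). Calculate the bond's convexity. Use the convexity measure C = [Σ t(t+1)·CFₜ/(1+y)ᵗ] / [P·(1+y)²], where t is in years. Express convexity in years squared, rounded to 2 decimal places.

With y = 0.078:
  t   CF        PV=CF/(1+0.078)^t    t·PV        t(t+1)·PV
  1       175.00       162.3377       162.3377         324.6753
  2       175.00       150.5915       301.1830         903.5491
  3       175.00       139.6953       419.0859       1,676.3435
  4       175.00       129.5875       518.3499       2,591.7494
  5       175.00       120.2110       601.0550       3,606.3303
  6       175.00       111.5130       669.0780       4,683.5458
  7     2,175.00     1,285.6653     8,999.6574      71,997.2589
  Σ                  2,099.6013    11,670.7468      85,783.4524
P = 2,099.6013.
Convexity = Σ t(t+1)·PV / [P·(1+y)²] = 85,783.4524 / (2,099.6013 × 1.162084) = 35.15841.

35.16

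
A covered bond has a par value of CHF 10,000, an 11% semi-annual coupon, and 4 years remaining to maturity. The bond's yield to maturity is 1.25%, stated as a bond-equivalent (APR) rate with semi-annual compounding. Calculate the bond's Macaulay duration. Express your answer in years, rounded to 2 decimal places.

Periodic yield y = 0.00625. Discount each cash flow and weight by its period:
  t   CF        PV=CF/(1+0.00625)^t    t·PV
  1       550.00       546.5839       546.5839
  2       550.00       543.1889     1,086.3778
  3       550.00       539.8151     1,619.4452
  4       550.00       536.4622     2,145.8487
  5       550.00       533.1301     2,665.6506
  6       550.00       529.8188     3,178.9125
  7       550.00       526.5280     3,685.6957
  8    10,550.00    10,037.0321    80,296.2567
  Σ                 13,792.5590    95,224.7712
Price P = Σ PV = 13,792.5590.
Macaulay duration = Σ(t·PV) / P = 95,224.7712 / 13,792.5590 = 6.90407 half-year periods.
In years: 6.90407 / 2 = 3.45203 years.

3.45 years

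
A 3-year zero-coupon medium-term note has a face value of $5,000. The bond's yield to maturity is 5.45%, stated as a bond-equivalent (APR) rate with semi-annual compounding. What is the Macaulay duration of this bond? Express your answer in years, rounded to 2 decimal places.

A zero-coupon bond has a single cash flow at maturity, so its Macaulay duration equals its maturity: 3 years.
(Equivalently: 6 semi-annual periods ÷ 2 = 3 years.)

3.00 years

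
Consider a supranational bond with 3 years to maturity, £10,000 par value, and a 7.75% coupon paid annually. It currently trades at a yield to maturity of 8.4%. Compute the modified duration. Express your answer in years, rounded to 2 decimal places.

Periodic yield y = 0.084. First find Macaulay duration:
  t   CF        PV=CF/(1+0.084)^t    t·PV
  1       775.00       714.9446       714.9446
  2       775.00       659.5430     1,319.0861
  3    10,775.00     8,459.2027    25,377.6081
  Σ                  9,833.6904    27,411.6389
P = 9,833.6904; Macaulay duration = 27,411.6389 / 9,833.6904 = 2.78752 years.
Modified duration = D_Mac / (1 + y) = 2.78752 / 1.084 = 2.57152 years.

2.57 years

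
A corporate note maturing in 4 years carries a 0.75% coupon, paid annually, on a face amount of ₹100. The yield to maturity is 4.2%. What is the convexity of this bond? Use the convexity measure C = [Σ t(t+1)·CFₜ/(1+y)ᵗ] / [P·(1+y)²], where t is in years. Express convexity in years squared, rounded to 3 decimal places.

18.126

With y = 0.042:
  t   CF        PV=CF/(1+0.042)^t    t·PV        t(t+1)·PV
  1         0.75         0.7198         0.7198           1.4395
  2         0.75         0.6908         1.3815           4.1445
  3         0.75         0.6629         1.9887           7.9550
  4       100.75        85.4622       341.8489       1,709.2444
  Σ                     87.5357       345.9389       1,722.7835
P = 87.5357.
Convexity = Σ t(t+1)·PV / [P·(1+y)²] = 1,722.7835 / (87.5357 × 1.085764) = 18.12634.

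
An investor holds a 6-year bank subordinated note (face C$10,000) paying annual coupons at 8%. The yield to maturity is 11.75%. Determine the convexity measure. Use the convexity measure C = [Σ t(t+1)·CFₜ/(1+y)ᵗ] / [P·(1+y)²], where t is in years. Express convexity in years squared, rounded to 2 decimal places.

With y = 0.1175:
  t   CF        PV=CF/(1+0.1175)^t    t·PV        t(t+1)·PV
  1       800.00       715.8837       715.8837       1,431.7673
  2       800.00       640.6118     1,281.2236       3,843.6707
  3       800.00       573.2544     1,719.7632       6,879.0527
  4       800.00       512.9793     2,051.9173      10,259.5865
  5       800.00       459.0419     2,295.2095      13,771.2570
  6    10,800.00     5,545.4726    33,272.8357     232,909.8497
  Σ                  8,447.2437    41,336.8329     269,095.1839
P = 8,447.2437.
Convexity = Σ t(t+1)·PV / [P·(1+y)²] = 269,095.1839 / (8,447.2437 × 1.248806) = 25.50914.

25.51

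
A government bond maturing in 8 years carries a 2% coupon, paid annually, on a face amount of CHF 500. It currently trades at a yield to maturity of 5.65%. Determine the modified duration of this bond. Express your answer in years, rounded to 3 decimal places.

Periodic yield y = 0.0565. First find Macaulay duration:
  t   CF        PV=CF/(1+0.0565)^t    t·PV
  1        10.00         9.4652         9.4652
  2        10.00         8.9590        17.9181
  3        10.00         8.4799        25.4397
  4        10.00         8.0264        32.1057
  5        10.00         7.5972        37.9859
  6        10.00         7.1909        43.1454
  7        10.00         6.8063        47.6444
  8       510.00       328.5596     2,628.4768
  Σ                    385.0846     2,842.1812
P = 385.0846; Macaulay duration = 2,842.1812 / 385.0846 = 7.38067 years.
Modified duration = D_Mac / (1 + y) = 7.38067 / 1.0565 = 6.98596 years.

6.986 years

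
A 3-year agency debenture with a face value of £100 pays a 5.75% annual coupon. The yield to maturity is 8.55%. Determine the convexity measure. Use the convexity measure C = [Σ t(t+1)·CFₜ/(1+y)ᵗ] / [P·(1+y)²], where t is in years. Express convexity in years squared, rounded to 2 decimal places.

9.43

With y = 0.0855:
  t   CF        PV=CF/(1+0.0855)^t    t·PV        t(t+1)·PV
  1         5.75         5.2971         5.2971          10.5942
  2         5.75         4.8799         9.7597          29.2792
  3       105.75        82.6782       248.0345         992.1381
  Σ                     92.8551       263.0914       1,032.0115
P = 92.8551.
Convexity = Σ t(t+1)·PV / [P·(1+y)²] = 1,032.0115 / (92.8551 × 1.178310) = 9.43233.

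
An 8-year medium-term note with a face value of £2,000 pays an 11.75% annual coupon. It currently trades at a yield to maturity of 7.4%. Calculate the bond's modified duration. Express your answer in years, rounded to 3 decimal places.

5.465 years

Periodic yield y = 0.074. First find Macaulay duration:
  t   CF        PV=CF/(1+0.074)^t    t·PV
  1       235.00       218.8082       218.8082
  2       235.00       203.7320       407.4640
  3       235.00       189.6946       569.0839
  4       235.00       176.6244       706.4977
  5       235.00       164.4548       822.2738
  6       235.00       153.1236       918.7417
  7       235.00       142.5732       998.0124
  8     2,235.00     1,262.5346    10,100.2765
  Σ                  2,511.5454    14,741.1582
P = 2,511.5454; Macaulay duration = 14,741.1582 / 2,511.5454 = 5.86936 years.
Modified duration = D_Mac / (1 + y) = 5.86936 / 1.074 = 5.46495 years.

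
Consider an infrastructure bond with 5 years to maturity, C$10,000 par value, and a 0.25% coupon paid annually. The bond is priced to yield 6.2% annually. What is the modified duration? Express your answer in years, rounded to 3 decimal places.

Periodic yield y = 0.062. First find Macaulay duration:
  t   CF        PV=CF/(1+0.062)^t    t·PV
  1        25.00        23.5405        23.5405
  2        25.00        22.1662        44.3324
  3        25.00        20.8721        62.6163
  4        25.00        19.6536        78.6144
  5    10,025.00     7,420.9892    37,104.9458
  Σ                  7,507.2215    37,314.0494
P = 7,507.2215; Macaulay duration = 37,314.0494 / 7,507.2215 = 4.97042 years.
Modified duration = D_Mac / (1 + y) = 4.97042 / 1.062 = 4.68025 years.

4.680 years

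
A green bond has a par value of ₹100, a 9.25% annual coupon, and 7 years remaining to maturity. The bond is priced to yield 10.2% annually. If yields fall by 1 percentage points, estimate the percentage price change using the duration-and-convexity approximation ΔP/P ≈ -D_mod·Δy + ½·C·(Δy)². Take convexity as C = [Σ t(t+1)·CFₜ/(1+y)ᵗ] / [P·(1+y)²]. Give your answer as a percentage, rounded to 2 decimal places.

With y = 0.102:
  t   CF        PV=CF/(1+0.102)^t    t·PV        t(t+1)·PV
  1         9.25         8.3938         8.3938          16.7877
  2         9.25         7.6169        15.2338          45.7014
  3         9.25         6.9119        20.7357          82.9427
  4         9.25         6.2721        25.0885         125.4427
  5         9.25         5.6916        28.4580         170.7478
  6         9.25         5.1648        30.9887         216.9209
  7       109.25        55.3542       387.4791       3,099.8331
  Σ                     95.4053       516.3777       3,758.3763
P = 95.4053; D_Mac = 5.41246 yrs; D_mod = 4.91149 yrs; C = 32.43878.
Duration effect: -4.91149 × (-0.01) = +0.049115
Convexity effect: 0.5 × 32.43878 × (-0.01)² = +0.0016219
ΔP/P ≈ +0.049115 + 0.0016219 = +0.050737 = +5.0737%.

+5.07%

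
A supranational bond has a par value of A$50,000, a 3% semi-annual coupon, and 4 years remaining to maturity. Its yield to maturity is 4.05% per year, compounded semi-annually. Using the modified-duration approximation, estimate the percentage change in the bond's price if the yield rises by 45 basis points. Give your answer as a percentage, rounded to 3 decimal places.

Periodic yield y = 0.02025. Modified duration first:
  t   CF        PV=CF/(1+0.02025)^t    t·PV
  1       750.00       735.1139       735.1139
  2       750.00       720.5233     1,441.0467
  3       750.00       706.2223     2,118.6670
  4       750.00       692.2052     2,768.8207
  5       750.00       678.4662     3,392.3312
  6       750.00       665.0000     3,990.0000
  7       750.00       651.8010     4,562.6072
  8    50,750.00    43,229.7993   345,838.3942
  Σ                 48,079.1314   364,846.9810
P = 48,079.1314; D_Mac = 7.58847 half-year periods = 3.79423 yrs; D_mod = 3.79423/(1+0.02025) = 3.71893 yrs.
ΔP/P ≈ -D_mod · Δy = -3.71893 × (+0.0045) = -0.016735 = -1.6735%.

-1.674%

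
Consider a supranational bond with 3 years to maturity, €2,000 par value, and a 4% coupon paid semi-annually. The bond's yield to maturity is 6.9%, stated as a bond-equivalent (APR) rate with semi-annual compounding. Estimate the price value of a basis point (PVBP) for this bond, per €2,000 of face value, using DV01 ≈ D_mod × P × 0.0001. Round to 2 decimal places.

Periodic yield y = 0.0345.
  t   CF        PV=CF/(1+0.0345)^t    t·PV
  1        40.00        38.6660        38.6660
  2        40.00        37.3765        74.7531
  3        40.00        36.1300       108.3901
  4        40.00        34.9251       139.7005
  5        40.00        33.7604       168.8020
  6     2,040.00     1,664.3597     9,986.1583
  Σ                  1,845.2178    10,516.4700
P = 1,845.2178; D_Mac = 5.69931 half-year periods = 2.84966 yrs; D_mod = 2.75462 yrs.
DV01 ≈ 2.75462 × 1,845.2178 × 0.0001 = 0.508288.

€0.51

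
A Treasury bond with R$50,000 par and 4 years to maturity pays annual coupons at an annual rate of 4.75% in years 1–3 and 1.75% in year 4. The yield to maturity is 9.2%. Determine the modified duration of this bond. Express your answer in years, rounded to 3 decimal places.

Periodic yield y = 0.092. First find Macaulay duration:
  t   CF        PV=CF/(1+0.092)^t    t·PV
  1     2,375.00     2,174.9084     2,174.9084
  2     2,375.00     1,991.6744     3,983.3488
  3     2,375.00     1,823.8776     5,471.6329
  4    50,875.00    35,777.8195   143,111.2780
  Σ                 41,768.2799   154,741.1681
P = 41,768.2799; Macaulay duration = 154,741.1681 / 41,768.2799 = 3.70475 years.
Modified duration = D_Mac / (1 + y) = 3.70475 / 1.092 = 3.39263 years.

3.393 years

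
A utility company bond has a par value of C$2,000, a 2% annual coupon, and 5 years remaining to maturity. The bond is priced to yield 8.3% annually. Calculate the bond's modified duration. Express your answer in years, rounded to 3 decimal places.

4.406 years

Periodic yield y = 0.083. First find Macaulay duration:
  t   CF        PV=CF/(1+0.083)^t    t·PV
  1        40.00        36.9344        36.9344
  2        40.00        34.1038        68.2076
  3        40.00        31.4901        94.4704
  4        40.00        29.0768       116.3071
  5     2,040.00     1,369.2662     6,846.3309
  Σ                  1,500.8714     7,162.2505
P = 1,500.8714; Macaulay duration = 7,162.2505 / 1,500.8714 = 4.77206 years.
Modified duration = D_Mac / (1 + y) = 4.77206 / 1.083 = 4.40634 years.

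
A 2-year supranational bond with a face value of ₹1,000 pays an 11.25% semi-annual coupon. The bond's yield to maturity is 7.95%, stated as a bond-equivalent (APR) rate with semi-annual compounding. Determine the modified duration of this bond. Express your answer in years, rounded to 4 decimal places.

1.7800 years

Periodic yield y = 0.03975. First find Macaulay duration:
  t   CF        PV=CF/(1+0.03975)^t    t·PV
  1        56.25        54.0995        54.0995
  2        56.25        52.0313       104.0626
  3        56.25        50.0421       150.1264
  4     1,056.25       903.7556     3,615.0224
  Σ                  1,059.9286     3,923.3110
P = 1,059.9286; Macaulay duration = 3,923.3110 / 1,059.9286 = 3.70149 half-year periods = 1.85074 years.
Modified duration = D_Mac / (1 + y) = 1.85074 / 1.03975 = 1.77999 years.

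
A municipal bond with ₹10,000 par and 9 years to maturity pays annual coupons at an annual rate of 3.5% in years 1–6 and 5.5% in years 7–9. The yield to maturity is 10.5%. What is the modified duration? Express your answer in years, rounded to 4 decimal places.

Periodic yield y = 0.105. First find Macaulay duration:
  t   CF        PV=CF/(1+0.105)^t    t·PV
  1       350.00       316.7421       316.7421
  2       350.00       286.6444       573.2888
  3       350.00       259.4067       778.2201
  4       350.00       234.7572       939.0288
  5       350.00       212.4500     1,062.2498
  6       350.00       192.2624     1,153.5744
  7       550.00       273.4178     1,913.9244
  8       550.00       247.4369     1,979.4952
  9    10,550.00     4,295.2847    38,657.5625
  Σ                  6,318.4022    47,374.0863
P = 6,318.4022; Macaulay duration = 47,374.0863 / 6,318.4022 = 7.49780 years.
Modified duration = D_Mac / (1 + y) = 7.49780 / 1.105 = 6.78534 years.

6.7853 years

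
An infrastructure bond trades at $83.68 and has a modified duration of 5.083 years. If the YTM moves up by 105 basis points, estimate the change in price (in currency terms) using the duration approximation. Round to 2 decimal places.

Duration approximation: ΔP/P ≈ -D_mod · Δy = -5.083 × (+0.0105) = -0.0533715.
ΔP ≈ 83.68 × (-0.0533715) = -4.46612712.

-$4.47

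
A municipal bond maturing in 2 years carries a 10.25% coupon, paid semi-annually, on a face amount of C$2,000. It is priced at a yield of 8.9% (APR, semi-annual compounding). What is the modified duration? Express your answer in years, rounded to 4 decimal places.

Periodic yield y = 0.0445. First find Macaulay duration:
  t   CF        PV=CF/(1+0.0445)^t    t·PV
  1       102.50        98.1331        98.1331
  2       102.50        93.9522       187.9044
  3       102.50        89.9495       269.8484
  4     2,102.50     1,766.4536     7,065.8143
  Σ                  2,048.4883     7,621.7001
P = 2,048.4883; Macaulay duration = 7,621.7001 / 2,048.4883 = 3.72065 half-year periods = 1.86032 years.
Modified duration = D_Mac / (1 + y) = 1.86032 / 1.0445 = 1.78107 years.

1.7811 years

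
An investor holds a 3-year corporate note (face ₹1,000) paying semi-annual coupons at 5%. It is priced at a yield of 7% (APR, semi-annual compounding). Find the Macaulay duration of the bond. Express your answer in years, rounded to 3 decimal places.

2.817 years

Periodic yield y = 0.035. Discount each cash flow and weight by its period:
  t   CF        PV=CF/(1+0.035)^t    t·PV
  1        25.00        24.1546        24.1546
  2        25.00        23.3378        46.6755
  3        25.00        22.5486        67.6457
  4        25.00        21.7861        87.1442
  5        25.00        21.0493       105.2466
  6     1,025.00       833.8382     5,003.0290
  Σ                    946.7145     5,333.8957
Price P = Σ PV = 946.7145.
Macaulay duration = Σ(t·PV) / P = 5,333.8957 / 946.7145 = 5.63411 half-year periods.
In years: 5.63411 / 2 = 2.81706 years.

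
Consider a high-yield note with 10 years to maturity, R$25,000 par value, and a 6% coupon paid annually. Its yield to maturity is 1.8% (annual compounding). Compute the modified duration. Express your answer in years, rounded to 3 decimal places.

8.023 years

Periodic yield y = 0.018. First find Macaulay duration:
  t   CF        PV=CF/(1+0.018)^t    t·PV
  1     1,500.00     1,473.4774     1,473.4774
  2     1,500.00     1,447.4238     2,894.8476
  3     1,500.00     1,421.8308     4,265.4925
  4     1,500.00     1,396.6904     5,586.7616
  5     1,500.00     1,371.9945     6,859.9725
  6     1,500.00     1,347.7353     8,086.4116
  7     1,500.00     1,323.9050     9,267.3348
  8     1,500.00     1,300.4960    10,403.9683
  9     1,500.00     1,277.5010    11,497.5092
  10   26,500.00    22,170.1226   221,701.2256
  Σ                 34,531.1768   282,037.0010
P = 34,531.1768; Macaulay duration = 282,037.0010 / 34,531.1768 = 8.16760 years.
Modified duration = D_Mac / (1 + y) = 8.16760 / 1.018 = 8.02319 years.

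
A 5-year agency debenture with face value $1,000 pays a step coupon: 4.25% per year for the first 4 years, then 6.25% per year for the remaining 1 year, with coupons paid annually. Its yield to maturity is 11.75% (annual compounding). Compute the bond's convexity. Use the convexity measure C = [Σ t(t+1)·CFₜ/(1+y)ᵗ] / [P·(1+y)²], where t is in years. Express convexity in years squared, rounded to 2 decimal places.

With y = 0.1175:
  t   CF        PV=CF/(1+0.1175)^t    t·PV        t(t+1)·PV
  1        42.50        38.0313        38.0313          76.0626
  2        42.50        34.0325        68.0650         204.1950
  3        42.50        30.4541        91.3624         365.4497
  4        42.50        27.2520       109.0081         545.0405
  5     1,062.50       609.6650     3,048.3251      18,289.9507
  Σ                    739.4350     3,354.7920      19,480.6985
P = 739.4350.
Convexity = Σ t(t+1)·PV / [P·(1+y)²] = 19,480.6985 / (739.4350 × 1.248806) = 21.09645.

21.10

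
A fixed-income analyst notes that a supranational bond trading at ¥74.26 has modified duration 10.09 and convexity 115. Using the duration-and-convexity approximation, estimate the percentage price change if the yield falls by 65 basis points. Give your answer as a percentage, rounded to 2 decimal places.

+6.80%

Duration effect: -D_mod·Δy = -10.09 × (-0.0065) = +0.065585
Convexity effect: ½·C·(Δy)² = 0.5 × 115 × (-0.0065)² = +0.002429375
ΔP/P ≈ +0.065585 + 0.002429375 = +0.068014375
= +6.8014375%.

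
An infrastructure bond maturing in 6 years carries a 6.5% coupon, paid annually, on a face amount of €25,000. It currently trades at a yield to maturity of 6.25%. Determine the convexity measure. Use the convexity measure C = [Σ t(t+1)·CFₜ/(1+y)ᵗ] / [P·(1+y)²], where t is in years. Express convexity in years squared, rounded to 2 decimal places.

30.34

With y = 0.0625:
  t   CF        PV=CF/(1+0.0625)^t    t·PV        t(t+1)·PV
  1     1,625.00     1,529.4118     1,529.4118       3,058.8235
  2     1,625.00     1,439.4464     2,878.8927       8,636.6782
  3     1,625.00     1,354.7731     4,064.3192      16,257.2766
  4     1,625.00     1,275.0805     5,100.3221      25,501.6104
  5     1,625.00     1,200.0758     6,000.3789      36,002.2735
  6    26,625.00    18,506.1460   111,036.8760     777,258.1320
  Σ                 25,304.9335   130,610.2006     866,714.7942
P = 25,304.9335.
Convexity = Σ t(t+1)·PV / [P·(1+y)²] = 866,714.7942 / (25,304.9335 × 1.128906) = 30.33983.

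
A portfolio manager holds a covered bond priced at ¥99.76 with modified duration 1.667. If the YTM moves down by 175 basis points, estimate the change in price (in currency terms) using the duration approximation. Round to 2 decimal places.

Duration approximation: ΔP/P ≈ -D_mod · Δy = -1.667 × (-0.0175) = +0.0291725.
ΔP ≈ 99.76 × (+0.0291725) = +2.9102486.

+¥2.91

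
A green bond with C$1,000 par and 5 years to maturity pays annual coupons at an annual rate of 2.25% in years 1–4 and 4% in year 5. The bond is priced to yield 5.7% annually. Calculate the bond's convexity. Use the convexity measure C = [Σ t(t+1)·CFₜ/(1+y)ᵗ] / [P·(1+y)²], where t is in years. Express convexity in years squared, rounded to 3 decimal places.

25.197

With y = 0.057:
  t   CF        PV=CF/(1+0.057)^t    t·PV        t(t+1)·PV
  1        22.50        21.2867        21.2867          42.5733
  2        22.50        20.1388        40.2775         120.8325
  3        22.50        19.0527        57.1582         228.6329
  4        22.50        18.0253        72.1012         360.5061
  5     1,040.00       788.2399     3,941.1994      23,647.1964
  Σ                    866.7433     4,132.0230      24,399.7412
P = 866.7433.
Convexity = Σ t(t+1)·PV / [P·(1+y)²] = 24,399.7412 / (866.7433 × 1.117249) = 25.19676.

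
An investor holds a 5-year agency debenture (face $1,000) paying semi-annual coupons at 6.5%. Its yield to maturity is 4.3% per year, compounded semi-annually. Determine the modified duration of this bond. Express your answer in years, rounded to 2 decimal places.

Periodic yield y = 0.0215. First find Macaulay duration:
  t   CF        PV=CF/(1+0.0215)^t    t·PV
  1        32.50        31.8160        31.8160
  2        32.50        31.1463        62.2926
  3        32.50        30.4908        91.4723
  4        32.50        29.8490       119.3960
  5        32.50        29.2208       146.1038
  6        32.50        28.6057       171.6344
  7        32.50        28.0037       196.0256
  8        32.50        27.4143       219.3140
  9        32.50        26.8373       241.5353
  10    1,032.50       834.6538     8,346.5375
  Σ                  1,098.0374     9,626.1275
P = 1,098.0374; Macaulay duration = 9,626.1275 / 1,098.0374 = 8.76667 half-year periods = 4.38333 years.
Modified duration = D_Mac / (1 + y) = 4.38333 / 1.0215 = 4.29107 years.

4.29 years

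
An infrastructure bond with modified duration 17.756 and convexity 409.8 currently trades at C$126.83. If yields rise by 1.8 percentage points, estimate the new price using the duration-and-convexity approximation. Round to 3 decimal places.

C$94.714

Duration effect: -D_mod·Δy = -17.756 × (+0.018) = -0.319608
Convexity effect: ½·C·(Δy)² = 0.5 × 409.8 × (0.018)² = +0.0663876
ΔP/P ≈ -0.319608 + 0.0663876 = -0.2532204
New price ≈ 126.83 × (1 - 0.2532204) = 94.714056668.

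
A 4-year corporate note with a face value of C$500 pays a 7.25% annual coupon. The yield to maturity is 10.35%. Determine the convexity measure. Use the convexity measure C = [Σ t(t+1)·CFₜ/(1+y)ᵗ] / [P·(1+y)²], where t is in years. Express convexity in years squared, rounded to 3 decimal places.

With y = 0.1035:
  t   CF        PV=CF/(1+0.1035)^t    t·PV        t(t+1)·PV
  1        36.25        32.8500        32.8500          65.7000
  2        36.25        29.7689        59.5379         178.6136
  3        36.25        26.9768        80.9305         323.7220
  4       536.25       361.6412     1,446.5650       7,232.8249
  Σ                    451.2370     1,619.8834       7,800.8606
P = 451.2370.
Convexity = Σ t(t+1)·PV / [P·(1+y)²] = 7,800.8606 / (451.2370 × 1.217712) = 14.19689.

14.197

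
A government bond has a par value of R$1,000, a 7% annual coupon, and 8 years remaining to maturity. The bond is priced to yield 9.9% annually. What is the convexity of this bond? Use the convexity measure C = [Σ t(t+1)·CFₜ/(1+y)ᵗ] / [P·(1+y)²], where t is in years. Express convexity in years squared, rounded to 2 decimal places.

With y = 0.099:
  t   CF        PV=CF/(1+0.099)^t    t·PV        t(t+1)·PV
  1        70.00        63.6943        63.6943         127.3885
  2        70.00        57.9566       115.9131         347.7394
  3        70.00        52.7357       158.2072         632.8288
  4        70.00        47.9852       191.9408         959.7039
  5        70.00        43.6626       218.3130       1,309.8780
  6        70.00        39.7294       238.3763       1,668.6343
  7        70.00        36.1505       253.0534       2,024.4275
  8     1,070.00       502.8081     4,022.4645      36,202.1809
  Σ                    844.7223     5,261.9627      43,272.7813
P = 844.7223.
Convexity = Σ t(t+1)·PV / [P·(1+y)²] = 43,272.7813 / (844.7223 × 1.207801) = 42.41363.

42.41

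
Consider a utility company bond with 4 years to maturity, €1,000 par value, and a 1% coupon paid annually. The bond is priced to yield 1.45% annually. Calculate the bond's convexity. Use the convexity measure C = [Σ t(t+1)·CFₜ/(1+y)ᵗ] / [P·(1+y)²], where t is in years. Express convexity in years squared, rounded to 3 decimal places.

19.047

With y = 0.0145:
  t   CF        PV=CF/(1+0.0145)^t    t·PV        t(t+1)·PV
  1        10.00         9.8571         9.8571          19.7141
  2        10.00         9.7162        19.4324          58.2971
  3        10.00         9.5773        28.7319         114.9278
  4     1,010.00       953.4835     3,813.9339      19,069.6694
  Σ                    982.6340     3,871.9553      19,262.6085
P = 982.6340.
Convexity = Σ t(t+1)·PV / [P·(1+y)²] = 19,262.6085 / (982.6340 × 1.029210) = 19.04668.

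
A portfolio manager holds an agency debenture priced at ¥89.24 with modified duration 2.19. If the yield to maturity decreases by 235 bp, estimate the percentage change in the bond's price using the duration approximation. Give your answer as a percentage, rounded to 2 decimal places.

Duration approximation: ΔP/P ≈ -D_mod · Δy = -2.19 × (-0.0235) = +0.051465.
As a percentage: +5.1465%.

+5.15%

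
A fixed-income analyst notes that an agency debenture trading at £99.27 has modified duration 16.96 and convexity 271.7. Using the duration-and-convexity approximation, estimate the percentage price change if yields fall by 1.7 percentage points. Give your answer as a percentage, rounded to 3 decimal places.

+32.758%

Duration effect: -D_mod·Δy = -16.96 × (-0.017) = +0.288320
Convexity effect: ½·C·(Δy)² = 0.5 × 271.7 × (-0.017)² = +0.03926065
ΔP/P ≈ +0.288320 + 0.03926065 = +0.32758065
= +32.758065%.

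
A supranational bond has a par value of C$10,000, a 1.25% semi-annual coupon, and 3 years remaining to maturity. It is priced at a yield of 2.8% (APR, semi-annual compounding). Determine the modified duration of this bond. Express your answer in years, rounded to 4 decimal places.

Periodic yield y = 0.014. First find Macaulay duration:
  t   CF        PV=CF/(1+0.014)^t    t·PV
  1        62.50        61.6371        61.6371
  2        62.50        60.7861       121.5722
  3        62.50        59.9468       179.8405
  4        62.50        59.1192       236.4766
  5        62.50        58.3029       291.5146
  6    10,062.50     9,257.1684    55,543.0103
  Σ                  9,556.9604    56,434.0512
P = 9,556.9604; Macaulay duration = 56,434.0512 / 9,556.9604 = 5.90502 half-year periods = 2.95251 years.
Modified duration = D_Mac / (1 + y) = 2.95251 / 1.014 = 2.91175 years.

2.9117 years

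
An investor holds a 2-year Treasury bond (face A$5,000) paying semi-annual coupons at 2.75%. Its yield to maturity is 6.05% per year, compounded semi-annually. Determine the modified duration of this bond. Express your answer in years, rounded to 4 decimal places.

1.9007 years

Periodic yield y = 0.03025. First find Macaulay duration:
  t   CF        PV=CF/(1+0.03025)^t    t·PV
  1        68.75        66.7314        66.7314
  2        68.75        64.7720       129.5440
  3        68.75        62.8702       188.6106
  4     5,068.75     4,499.1490    17,996.5961
  Σ                  4,693.5226    18,381.4821
P = 4,693.5226; Macaulay duration = 18,381.4821 / 4,693.5226 = 3.91635 half-year periods = 1.95818 years.
Modified duration = D_Mac / (1 + y) = 1.95818 / 1.03025 = 1.90068 years.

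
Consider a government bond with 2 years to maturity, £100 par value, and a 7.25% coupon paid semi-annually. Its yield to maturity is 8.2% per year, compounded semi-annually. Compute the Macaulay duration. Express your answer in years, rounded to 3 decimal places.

Periodic yield y = 0.041. Discount each cash flow and weight by its period:
  t   CF        PV=CF/(1+0.041)^t    t·PV
  1        3.625         3.4822         3.4822
  2        3.625         3.3451         6.6902
  3        3.625         3.2133         9.6400
  4      103.625        88.2392       352.9569
  Σ                     98.2799       372.7692
Price P = Σ PV = 98.2799.
Macaulay duration = Σ(t·PV) / P = 372.7692 / 98.2799 = 3.79294 half-year periods.
In years: 3.79294 / 2 = 1.89647 years.

1.896 years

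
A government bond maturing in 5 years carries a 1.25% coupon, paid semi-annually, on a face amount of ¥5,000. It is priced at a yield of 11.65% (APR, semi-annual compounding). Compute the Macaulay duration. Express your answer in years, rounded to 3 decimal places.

4.813 years

Periodic yield y = 0.05825. Discount each cash flow and weight by its period:
  t   CF        PV=CF/(1+0.05825)^t    t·PV
  1        31.25        29.5299        29.5299
  2        31.25        27.9045        55.8089
  3        31.25        26.3685        79.1055
  4        31.25        24.9171        99.6683
  5        31.25        23.5455       117.7277
  6        31.25        22.2495       133.4970
  7        31.25        21.0248       147.1737
  8        31.25        19.8675       158.9402
  9        31.25        18.7739       168.9655
  10    5,031.25     2,856.2297    28,562.2967
  Σ                  3,070.4109    29,552.7133
Price P = Σ PV = 3,070.4109.
Macaulay duration = Σ(t·PV) / P = 29,552.7133 / 3,070.4109 = 9.62500 half-year periods.
In years: 9.62500 / 2 = 4.81250 years.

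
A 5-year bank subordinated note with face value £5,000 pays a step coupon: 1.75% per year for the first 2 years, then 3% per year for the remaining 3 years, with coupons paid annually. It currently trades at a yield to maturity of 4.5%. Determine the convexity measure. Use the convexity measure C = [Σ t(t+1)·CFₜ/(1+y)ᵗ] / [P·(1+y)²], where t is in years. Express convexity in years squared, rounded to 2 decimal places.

With y = 0.045:
  t   CF        PV=CF/(1+0.045)^t    t·PV        t(t+1)·PV
  1        87.50        83.7321        83.7321         167.4641
  2        87.50        80.1264       160.2527         480.7582
  3       150.00       131.4445       394.3335       1,577.3339
  4       150.00       125.7842       503.1368       2,515.6840
  5     5,150.00     4,132.6229    20,663.1144     123,978.6867
  Σ                  4,553.7100    21,804.5695     128,719.9269
P = 4,553.7100.
Convexity = Σ t(t+1)·PV / [P·(1+y)²] = 128,719.9269 / (4,553.7100 × 1.092025) = 25.88498.

25.88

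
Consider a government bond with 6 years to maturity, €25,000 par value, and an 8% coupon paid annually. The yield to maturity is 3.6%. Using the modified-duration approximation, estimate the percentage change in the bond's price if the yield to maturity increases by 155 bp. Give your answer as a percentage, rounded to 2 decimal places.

-7.64%

Periodic yield y = 0.036. Modified duration first:
  t   CF        PV=CF/(1+0.036)^t    t·PV
  1     2,000.00     1,930.5019     1,930.5019
  2     2,000.00     1,863.4189     3,726.8377
  3     2,000.00     1,798.6668     5,396.0005
  4     2,000.00     1,736.1649     6,944.6596
  5     2,000.00     1,675.8349     8,379.1743
  6    27,000.00    21,837.6163   131,025.6980
  Σ                 30,842.2037   157,402.8721
P = 30,842.2037; D_Mac = 5.10349 yrs; D_mod = 5.10349/(1+0.036) = 4.92615 yrs.
ΔP/P ≈ -D_mod · Δy = -4.92615 × (+0.0155) = -0.076355 = -7.6355%.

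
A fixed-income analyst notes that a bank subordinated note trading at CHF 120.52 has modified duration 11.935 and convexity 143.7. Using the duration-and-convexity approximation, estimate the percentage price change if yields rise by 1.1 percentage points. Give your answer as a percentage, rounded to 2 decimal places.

Duration effect: -D_mod·Δy = -11.935 × (+0.011) = -0.131285
Convexity effect: ½·C·(Δy)² = 0.5 × 143.7 × (0.011)² = +0.00869385
ΔP/P ≈ -0.131285 + 0.00869385 = -0.12259115
= -12.259115%.

-12.26%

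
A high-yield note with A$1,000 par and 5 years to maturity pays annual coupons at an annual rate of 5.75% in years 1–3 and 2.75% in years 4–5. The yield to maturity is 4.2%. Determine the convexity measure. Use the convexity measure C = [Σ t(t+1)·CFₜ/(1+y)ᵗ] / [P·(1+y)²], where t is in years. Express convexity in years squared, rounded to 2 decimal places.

With y = 0.042:
  t   CF        PV=CF/(1+0.042)^t    t·PV        t(t+1)·PV
  1        57.50        55.1823        55.1823         110.3647
  2        57.50        52.9581       105.9162         317.7486
  3        57.50        50.8235       152.4705         609.8822
  4        27.50        23.3272        93.3086         466.5431
  5     1,027.50       836.4563     4,182.2813      25,093.6878
  Σ                  1,018.7474     4,589.1590      26,598.2264
P = 1,018.7474.
Convexity = Σ t(t+1)·PV / [P·(1+y)²] = 26,598.2264 / (1,018.7474 × 1.085764) = 24.04644.

24.05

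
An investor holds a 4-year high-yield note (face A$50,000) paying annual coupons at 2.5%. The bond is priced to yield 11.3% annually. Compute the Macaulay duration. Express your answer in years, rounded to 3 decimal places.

Periodic yield y = 0.113. Discount each cash flow and weight by its year:
  t   CF        PV=CF/(1+0.113)^t    t·PV
  1     1,250.00     1,123.0907     1,123.0907
  2     1,250.00     1,009.0663     2,018.1325
  3     1,250.00       906.6184     2,719.8551
  4    51,250.00    33,397.4426   133,589.7705
  Σ                 36,436.2180   139,450.8489
Price P = Σ PV = 36,436.2180.
Macaulay duration = Σ(t·PV) / P = 139,450.8489 / 36,436.2180 = 3.82726 years.

3.827 years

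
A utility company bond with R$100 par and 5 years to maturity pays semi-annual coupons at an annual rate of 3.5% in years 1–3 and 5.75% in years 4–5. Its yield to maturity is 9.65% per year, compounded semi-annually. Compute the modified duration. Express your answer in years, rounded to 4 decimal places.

Periodic yield y = 0.04825. First find Macaulay duration:
  t   CF        PV=CF/(1+0.04825)^t    t·PV
  1        1.750         1.6694         1.6694
  2        1.750         1.5926         3.1852
  3        1.750         1.5193         4.5579
  4        1.750         1.4494         5.7975
  5        1.750         1.3827         6.9133
  6        1.750         1.3190         7.9141
  7        2.875         2.0672        14.4704
  8        2.875         1.9721        15.7764
  9        2.875         1.8813        16.9315
  10     102.875        64.2186       642.1864
  Σ                     79.0716       719.4022
P = 79.0716; Macaulay duration = 719.4022 / 79.0716 = 9.09811 half-year periods = 4.54906 years.
Modified duration = D_Mac / (1 + y) = 4.54906 / 1.04825 = 4.33967 years.

4.3397 years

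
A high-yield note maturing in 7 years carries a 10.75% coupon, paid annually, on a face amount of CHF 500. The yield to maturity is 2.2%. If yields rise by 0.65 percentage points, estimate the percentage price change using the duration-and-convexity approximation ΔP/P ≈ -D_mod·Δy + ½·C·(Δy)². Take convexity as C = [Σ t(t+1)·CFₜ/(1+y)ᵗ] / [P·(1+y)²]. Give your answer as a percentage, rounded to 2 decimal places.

With y = 0.022:
  t   CF        PV=CF/(1+0.022)^t    t·PV        t(t+1)·PV
  1        53.75        52.5930        52.5930         105.1859
  2        53.75        51.4608       102.9216         308.7649
  3        53.75        50.3530       151.0591         604.2366
  4        53.75        49.2691       197.0765         985.3826
  5        53.75        48.2085       241.0427       1,446.2562
  6        53.75        47.1708       283.0247       1,981.1729
  7       553.75       475.5076     3,328.5532      26,628.4260
  Σ                    774.5629     4,356.2709      32,059.4251
P = 774.5629; D_Mac = 5.62417 yrs; D_mod = 5.50310 yrs; C = 39.62755.
Duration effect: -5.50310 × (+0.0065) = -0.035770
Convexity effect: 0.5 × 39.62755 × (0.0065)² = +0.0008371
ΔP/P ≈ -0.035770 + 0.0008371 = -0.034933 = -3.4933%.

-3.49%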